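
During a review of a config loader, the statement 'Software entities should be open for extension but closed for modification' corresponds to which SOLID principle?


This describes the Open/Closed Principle (OCP)

Open/Closed Principle (OCP)


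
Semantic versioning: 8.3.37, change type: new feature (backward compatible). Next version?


Current: 8.3.37
Change category: 'new feature (backward compatible)' → minor bump
SemVer rule: minor bump → increment MINOR, reset PATCH to 0 (MAJOR unchanged)
New: 8.4.0

8.4.0


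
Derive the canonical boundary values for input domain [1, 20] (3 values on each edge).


Range: [1, 20]
Boundaries: just below min, min, min+1, max-1, max, just above max
Values: [0, 1, 2, 19, 20, 21]

[0, 1, 2, 19, 20, 21]


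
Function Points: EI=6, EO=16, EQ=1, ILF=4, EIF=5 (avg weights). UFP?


UFP = EI*4 + EO*5 + EQ*4 + ILF*10 + EIF*7
UFP = 6*4 + 16*5 + 1*4 + 4*10 + 5*7
UFP = 24 + 80 + 4 + 40 + 35
UFP = 183

183


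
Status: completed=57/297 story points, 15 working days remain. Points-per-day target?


Formula: Required rate = Remaining points / Days left
Remaining = 297 - 57 = 240 points
Required rate = 240 / 15 = 16.0 points/day

16.0 points/day


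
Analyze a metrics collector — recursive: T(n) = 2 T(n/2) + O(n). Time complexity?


Reasoning: master theorem case 2 (merge-sort recurrence)
Complexity: O(n log n)

O(n log n)


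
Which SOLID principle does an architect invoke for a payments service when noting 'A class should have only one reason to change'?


This describes the Single Responsibility Principle (SRP)

Single Responsibility Principle (SRP)


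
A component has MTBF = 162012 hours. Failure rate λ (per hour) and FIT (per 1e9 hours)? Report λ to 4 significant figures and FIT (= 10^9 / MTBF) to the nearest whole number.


Formula: λ = 1 / MTBF; FIT = λ × 1e9 = 1e9 / MTBF
λ = 1 / 162012 ≈ 6.172e-06 failures/hour
FIT = 1e9 / 162012 ≈ 6172 failures per 1e9 hours (nearest whole number)

λ = 6.172e-06 /h, FIT = 6172


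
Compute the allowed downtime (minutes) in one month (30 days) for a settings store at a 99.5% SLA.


Formula: allowed downtime = period * (100 - SLA) / 100
Period (month (30 days)) = 43200 minutes
Unavailability fraction = (100 - 99.5) / 100
Allowed downtime = 43200 * (100 - 99.5) / 100
Allowed downtime = 216.0 minutes

216.0 minutes


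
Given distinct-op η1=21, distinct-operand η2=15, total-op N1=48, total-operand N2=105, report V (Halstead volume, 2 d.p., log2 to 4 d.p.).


Formula: V = N * log2(η), where N = N1 + N2 and η = η1 + η2
η = 21 + 15 = 36
N = 48 + 105 = 153
log2(36) ≈ 5.1699
V = 153 * 5.1699 = 790.99

790.99


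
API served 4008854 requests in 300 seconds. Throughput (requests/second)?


Formula: throughput = requests / seconds
throughput = 4008854 / 300
throughput = 13362.85 requests/second

13362.85 requests/second


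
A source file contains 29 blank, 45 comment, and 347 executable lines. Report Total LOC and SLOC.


Total LOC = blank + comment + code
Total LOC = 29 + 45 + 347 = 421
SLOC (source only) = code = 347

Total LOC: 421, SLOC: 347


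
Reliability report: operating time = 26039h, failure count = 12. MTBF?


Formula: MTBF = Total operating time / Number of failures
MTBF = 26039 / 12
MTBF = 2169.92 hours

2169.92 hours


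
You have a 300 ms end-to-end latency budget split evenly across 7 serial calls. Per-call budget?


Formula: per_stage = total_budget / stages
per_stage = 300 / 7
per_stage = 42.86 ms

42.86 ms


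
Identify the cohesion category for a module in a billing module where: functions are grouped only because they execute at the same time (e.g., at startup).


Reasoning: Related by timing only
Type: Temporal cohesion

Temporal cohesion


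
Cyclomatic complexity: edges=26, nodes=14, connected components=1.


Formula: V(G) = E - N + 2P
V(G) = 26 - 14 + 2*1
V(G) = 12 + 2
V(G) = 14

14


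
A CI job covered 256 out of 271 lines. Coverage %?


Coverage = covered / total * 100
Coverage = 256 / 271 * 100
Coverage = 94.46%

94.46%


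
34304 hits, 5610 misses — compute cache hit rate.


Formula: hit rate = hits / (hits + misses) * 100
hit rate = 34304 / (34304 + 5610) * 100
hit rate = 34304 / 39914 * 100
hit rate = 85.94%

85.94%


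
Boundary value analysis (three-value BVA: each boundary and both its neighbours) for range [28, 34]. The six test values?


Range: [28, 34]
Boundaries: just below min, min, min+1, max-1, max, just above max
Values: [27, 28, 29, 33, 34, 35]

[27, 28, 29, 33, 34, 35]


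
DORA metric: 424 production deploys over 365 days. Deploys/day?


Formula: deployments per day = releases / days
= 424 / 365
= 1.162 deploys/day
(equivalently, 8.13 deploys/week)

1.162 deploys/day


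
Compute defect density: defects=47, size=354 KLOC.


Defect density = defects / KLOC
Defect density = 47 / 354
Defect density = 0.133 defects/KLOC

0.133 defects/KLOC


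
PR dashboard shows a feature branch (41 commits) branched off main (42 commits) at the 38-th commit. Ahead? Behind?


Common ancestor: commit #38
feature commits after divergence: 41 - 38 = 3
main commits after divergence: 42 - 38 = 4
feature is 3 commits ahead of main
main is 4 commits ahead of feature

feature ahead: 3, main ahead: 4


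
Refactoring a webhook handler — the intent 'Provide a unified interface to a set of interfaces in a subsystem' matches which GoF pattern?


This matches the Facade pattern

Facade


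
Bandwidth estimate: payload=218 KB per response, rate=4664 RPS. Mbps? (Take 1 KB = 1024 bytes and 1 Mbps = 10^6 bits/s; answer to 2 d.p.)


Formula: Mbps = payload_bytes * RPS * 8 / 1e6
Payload per request = 218 KB = 218 * 1024 = 223232 bytes
Total bytes/sec = 223232 * 4664 = 1041154048
Total bits/sec = 1041154048 * 8 = 8329232384
Mbps = 8329232384 / 1e6 = 8329.23

8329.23 Mbps


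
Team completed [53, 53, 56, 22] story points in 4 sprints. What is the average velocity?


Formula: Avg velocity = Total points / Number of sprints
Points: [53, 53, 56, 22]
Sum = 53 + 53 + 56 + 22 = 184
Avg velocity = 184 / 4 = 46.0 points/sprint

46.0 points/sprint


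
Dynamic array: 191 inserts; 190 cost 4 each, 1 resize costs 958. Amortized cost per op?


Formula: Amortized cost = Total cost / Operations
Total cost = (190 * 4) + (1 * 958)
Total cost = 760 + 958 = 1718
Amortized = 1718 / 191 = 8.9948

8.9948


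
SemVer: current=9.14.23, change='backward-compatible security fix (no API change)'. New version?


Current: 9.14.23
Change category: 'backward-compatible security fix (no API change)' → patch bump
SemVer rule: patch bump → increment PATCH (MAJOR and MINOR unchanged)
New: 9.14.24

9.14.24


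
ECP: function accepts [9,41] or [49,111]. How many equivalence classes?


Valid ranges: [9,41] and [49,111]
Class 1: x < 9 — invalid
Class 2: 9 ≤ x ≤ 41 — valid
Class 3: 41 < x < 49 — invalid (gap between ranges)
Class 4: 49 ≤ x ≤ 111 — valid
Class 5: x > 111 — invalid
Total equivalence classes: 5

5 equivalence classes


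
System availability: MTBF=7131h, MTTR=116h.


Availability = MTBF / (MTBF + MTTR)
Availability = 7131 / (7131 + 116)
Availability = 7131 / 7247
Availability = 98.3993%

98.3993%


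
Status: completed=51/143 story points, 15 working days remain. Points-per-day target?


Formula: Required rate = Remaining points / Days left
Remaining = 143 - 51 = 92 points
Required rate = 92 / 15 = 6.13 points/day

6.13 points/day


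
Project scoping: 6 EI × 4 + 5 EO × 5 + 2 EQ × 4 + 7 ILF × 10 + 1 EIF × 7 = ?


UFP = EI*4 + EO*5 + EQ*4 + ILF*10 + EIF*7
UFP = 6*4 + 5*5 + 2*4 + 7*10 + 1*7
UFP = 24 + 25 + 8 + 70 + 7
UFP = 134

134


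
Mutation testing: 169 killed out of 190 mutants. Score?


Mutation score = killed / total * 100
Mutation score = 169 / 190 * 100
Mutation score = 88.95%

88.95%


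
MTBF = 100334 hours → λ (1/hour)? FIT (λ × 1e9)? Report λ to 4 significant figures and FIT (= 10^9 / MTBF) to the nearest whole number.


Formula: λ = 1 / MTBF; FIT = λ × 1e9 = 1e9 / MTBF
λ = 1 / 100334 ≈ 9.967e-06 failures/hour
FIT = 1e9 / 100334 ≈ 9967 failures per 1e9 hours (nearest whole number)

λ = 9.967e-06 /h, FIT = 9967


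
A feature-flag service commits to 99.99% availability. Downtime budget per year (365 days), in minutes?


Formula: allowed downtime = period * (100 - SLA) / 100
Period (year (365 days)) = 525600 minutes
Unavailability fraction = (100 - 99.99) / 100
Allowed downtime = 525600 * (100 - 99.99) / 100
Allowed downtime = 52.56 minutes

52.56 minutes


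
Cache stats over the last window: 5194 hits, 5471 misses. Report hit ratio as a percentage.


Formula: hit rate = hits / (hits + misses) * 100
hit rate = 5194 / (5194 + 5471) * 100
hit rate = 5194 / 10665 * 100
hit rate = 48.7%

48.7%


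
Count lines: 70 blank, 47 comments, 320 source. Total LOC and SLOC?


Total LOC = blank + comment + code
Total LOC = 70 + 47 + 320 = 437
SLOC (source only) = code = 320

Total LOC: 437, SLOC: 320


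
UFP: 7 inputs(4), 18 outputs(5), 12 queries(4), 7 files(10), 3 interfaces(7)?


UFP = EI*4 + EO*5 + EQ*4 + ILF*10 + EIF*7
UFP = 7*4 + 18*5 + 12*4 + 7*10 + 3*7
UFP = 28 + 90 + 48 + 70 + 21
UFP = 257

257


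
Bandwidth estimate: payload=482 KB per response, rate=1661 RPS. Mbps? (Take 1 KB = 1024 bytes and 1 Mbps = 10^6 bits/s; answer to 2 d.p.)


Formula: Mbps = payload_bytes * RPS * 8 / 1e6
Payload per request = 482 KB = 482 * 1024 = 493568 bytes
Total bytes/sec = 493568 * 1661 = 819816448
Total bits/sec = 819816448 * 8 = 6558531584
Mbps = 6558531584 / 1e6 = 6558.53

6558.53 Mbps


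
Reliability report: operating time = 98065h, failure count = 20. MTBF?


Formula: MTBF = Total operating time / Number of failures
MTBF = 98065 / 20
MTBF = 4903.25 hours

4903.25 hours


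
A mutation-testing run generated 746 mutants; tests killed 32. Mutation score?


Mutation score = killed / total * 100
Mutation score = 32 / 746 * 100
Mutation score = 4.29%

4.29%


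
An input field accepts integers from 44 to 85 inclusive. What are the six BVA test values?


Range: [44, 85]
Boundaries: just below min, min, min+1, max-1, max, just above max
Values: [43, 44, 45, 84, 85, 86]

[43, 44, 45, 84, 85, 86]


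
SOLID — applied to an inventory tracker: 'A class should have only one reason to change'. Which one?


This describes the Single Responsibility Principle (SRP)

Single Responsibility Principle (SRP)


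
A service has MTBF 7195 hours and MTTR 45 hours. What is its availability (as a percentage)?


Availability = MTBF / (MTBF + MTTR)
Availability = 7195 / (7195 + 45)
Availability = 7195 / 7240
Availability = 99.3785%

99.3785%


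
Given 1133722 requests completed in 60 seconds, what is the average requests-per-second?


Formula: throughput = requests / seconds
throughput = 1133722 / 60
throughput = 18895.37 requests/second

18895.37 requests/second


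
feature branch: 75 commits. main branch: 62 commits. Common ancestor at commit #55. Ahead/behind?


Common ancestor: commit #55
feature commits after divergence: 75 - 55 = 20
main commits after divergence: 62 - 55 = 7
feature is 20 commits ahead of main
main is 7 commits ahead of feature

feature ahead: 20, main ahead: 7


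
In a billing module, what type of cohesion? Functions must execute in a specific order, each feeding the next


Reasoning: Output of one is input to next
Type: Sequential cohesion

Sequential cohesion


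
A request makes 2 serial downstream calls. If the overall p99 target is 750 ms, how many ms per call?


Formula: per_stage = total_budget / stages
per_stage = 750 / 2
per_stage = 375.0 ms

375.0 ms


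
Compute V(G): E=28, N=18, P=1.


Formula: V(G) = E - N + 2P
V(G) = 28 - 18 + 2*1
V(G) = 10 + 2
V(G) = 12

12


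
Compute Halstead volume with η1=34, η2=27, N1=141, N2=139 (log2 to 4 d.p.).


Formula: V = N * log2(η), where N = N1 + N2 and η = η1 + η2
η = 34 + 27 = 61
N = 141 + 139 = 280
log2(61) ≈ 5.9307
V = 280 * 5.9307 = 1660.60

1660.60


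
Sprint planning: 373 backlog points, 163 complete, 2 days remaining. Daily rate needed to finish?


Formula: Required rate = Remaining points / Days left
Remaining = 373 - 163 = 210 points
Required rate = 210 / 2 = 105.0 points/day

105.0 points/day


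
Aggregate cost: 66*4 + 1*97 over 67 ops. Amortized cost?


Formula: Amortized cost = Total cost / Operations
Total cost = (66 * 4) + (1 * 97)
Total cost = 264 + 97 = 361
Amortized = 361 / 67 = 5.3881

5.3881


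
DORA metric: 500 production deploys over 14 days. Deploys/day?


Formula: deployments per day = releases / days
= 500 / 14
= 35.714 deploys/day
(equivalently, 250.0 deploys/week)

35.714 deploys/day


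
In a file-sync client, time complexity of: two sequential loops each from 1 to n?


Reasoning: sequential dominates: O(n) + O(n) = O(n)
Complexity: O(n)

O(n)


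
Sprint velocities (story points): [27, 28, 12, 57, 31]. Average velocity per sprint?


Formula: Avg velocity = Total points / Number of sprints
Points: [27, 28, 12, 57, 31]
Sum = 27 + 28 + 12 + 57 + 31 = 155
Avg velocity = 155 / 5 = 31.0 points/sprint

31.0 points/sprint


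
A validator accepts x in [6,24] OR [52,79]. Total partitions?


Valid ranges: [6,24] and [52,79]
Class 1: x < 6 — invalid
Class 2: 6 ≤ x ≤ 24 — valid
Class 3: 24 < x < 52 — invalid (gap between ranges)
Class 4: 52 ≤ x ≤ 79 — valid
Class 5: x > 79 — invalid
Total equivalence classes: 5

5 equivalence classes


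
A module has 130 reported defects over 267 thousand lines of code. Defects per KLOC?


Defect density = defects / KLOC
Defect density = 130 / 267
Defect density = 0.487 defects/KLOC

0.487 defects/KLOC


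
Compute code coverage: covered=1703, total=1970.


Coverage = covered / total * 100
Coverage = 1703 / 1970 * 100
Coverage = 86.45%

86.45%


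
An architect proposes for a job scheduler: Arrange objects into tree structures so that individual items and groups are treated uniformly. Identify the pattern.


This matches the Composite pattern

Composite


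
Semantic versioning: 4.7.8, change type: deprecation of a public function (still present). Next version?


Current: 4.7.8
Change category: 'deprecation of a public function (still present)' → minor bump
SemVer rule: minor bump → increment MINOR, reset PATCH to 0 (MAJOR unchanged)
New: 4.8.0

4.8.0


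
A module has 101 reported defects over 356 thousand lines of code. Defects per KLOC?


Defect density = defects / KLOC
Defect density = 101 / 356
Defect density = 0.284 defects/KLOC

0.284 defects/KLOC


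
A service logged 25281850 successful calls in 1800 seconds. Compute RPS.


Formula: throughput = requests / seconds
throughput = 25281850 / 1800
throughput = 14045.47 requests/second

14045.47 requests/second


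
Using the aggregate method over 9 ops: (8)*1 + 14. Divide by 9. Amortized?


Formula: Amortized cost = Total cost / Operations
Total cost = (8 * 1) + (1 * 14)
Total cost = 8 + 14 = 22
Amortized = 22 / 9 = 2.4444

2.4444


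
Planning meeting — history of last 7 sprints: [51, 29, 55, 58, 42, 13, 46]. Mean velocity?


Formula: Avg velocity = Total points / Number of sprints
Points: [51, 29, 55, 58, 42, 13, 46]
Sum = 51 + 29 + 55 + 58 + 42 + 13 + 46 = 294
Avg velocity = 294 / 7 = 42.0 points/sprint

42.0 points/sprint


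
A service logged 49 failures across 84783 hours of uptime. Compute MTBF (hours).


Formula: MTBF = Total operating time / Number of failures
MTBF = 84783 / 49
MTBF = 1730.27 hours

1730.27 hours


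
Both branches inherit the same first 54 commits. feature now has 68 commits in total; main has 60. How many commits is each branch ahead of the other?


Common ancestor: commit #54
feature commits after divergence: 68 - 54 = 14
main commits after divergence: 60 - 54 = 6
feature is 14 commits ahead of main
main is 6 commits ahead of feature

feature ahead: 14, main ahead: 6


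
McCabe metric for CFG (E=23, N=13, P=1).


Formula: V(G) = E - N + 2P
V(G) = 23 - 13 + 2*1
V(G) = 10 + 2
V(G) = 12

12


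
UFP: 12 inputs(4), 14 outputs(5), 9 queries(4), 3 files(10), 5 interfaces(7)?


UFP = EI*4 + EO*5 + EQ*4 + ILF*10 + EIF*7
UFP = 12*4 + 14*5 + 9*4 + 3*10 + 5*7
UFP = 48 + 70 + 36 + 30 + 35
UFP = 219

219


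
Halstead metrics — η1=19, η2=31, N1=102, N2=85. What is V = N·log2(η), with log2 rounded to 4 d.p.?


Formula: V = N * log2(η), where N = N1 + N2 and η = η1 + η2
η = 19 + 31 = 50
N = 102 + 85 = 187
log2(50) ≈ 5.6439
V = 187 * 5.6439 = 1055.41

1055.41


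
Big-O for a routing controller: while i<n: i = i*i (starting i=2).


Reasoning: squaring drives double-exponential growth; iterations ~ log log n
Complexity: O(log log n)

O(log log n)


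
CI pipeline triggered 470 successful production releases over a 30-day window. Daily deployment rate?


Formula: deployments per day = releases / days
= 470 / 30
= 15.667 deploys/day
(equivalently, 109.67 deploys/week)

15.667 deploys/day


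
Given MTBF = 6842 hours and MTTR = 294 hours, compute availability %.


Availability = MTBF / (MTBF + MTTR)
Availability = 6842 / (6842 + 294)
Availability = 6842 / 7136
Availability = 95.88%

95.88%


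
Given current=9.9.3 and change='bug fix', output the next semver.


Current: 9.9.3
Change category: 'bug fix' → patch bump
SemVer rule: patch bump → increment PATCH (MAJOR and MINOR unchanged)
New: 9.9.4

9.9.4


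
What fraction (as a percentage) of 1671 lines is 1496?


Coverage = covered / total * 100
Coverage = 1496 / 1671 * 100
Coverage = 89.53%

89.53%


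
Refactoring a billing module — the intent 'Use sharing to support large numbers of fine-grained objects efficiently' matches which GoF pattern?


This matches the Flyweight pattern

Flyweight


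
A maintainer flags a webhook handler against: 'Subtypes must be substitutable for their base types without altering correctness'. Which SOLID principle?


This describes the Liskov Substitution Principle (LSP)

Liskov Substitution Principle (LSP)


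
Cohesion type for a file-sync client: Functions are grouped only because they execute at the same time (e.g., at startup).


Reasoning: Related by timing only
Type: Temporal cohesion

Temporal cohesion


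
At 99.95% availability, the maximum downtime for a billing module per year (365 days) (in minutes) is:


Formula: allowed downtime = period * (100 - SLA) / 100
Period (year (365 days)) = 525600 minutes
Unavailability fraction = (100 - 99.95) / 100
Allowed downtime = 525600 * (100 - 99.95) / 100
Allowed downtime = 262.8 minutes

262.8 minutes


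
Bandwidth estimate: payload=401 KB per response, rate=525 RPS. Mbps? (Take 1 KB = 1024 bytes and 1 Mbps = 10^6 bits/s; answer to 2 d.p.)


Formula: Mbps = payload_bytes * RPS * 8 / 1e6
Payload per request = 401 KB = 401 * 1024 = 410624 bytes
Total bytes/sec = 410624 * 525 = 215577600
Total bits/sec = 215577600 * 8 = 1724620800
Mbps = 1724620800 / 1e6 = 1724.62

1724.62 Mbps


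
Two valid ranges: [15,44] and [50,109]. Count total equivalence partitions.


Valid ranges: [15,44] and [50,109]
Class 1: x < 15 — invalid
Class 2: 15 ≤ x ≤ 44 — valid
Class 3: 44 < x < 50 — invalid (gap between ranges)
Class 4: 50 ≤ x ≤ 109 — valid
Class 5: x > 109 — invalid
Total equivalence classes: 5

5 equivalence classes


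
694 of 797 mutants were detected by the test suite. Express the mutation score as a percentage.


Mutation score = killed / total * 100
Mutation score = 694 / 797 * 100
Mutation score = 87.08%

87.08%


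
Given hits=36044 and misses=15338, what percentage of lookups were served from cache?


Formula: hit rate = hits / (hits + misses) * 100
hit rate = 36044 / (36044 + 15338) * 100
hit rate = 36044 / 51382 * 100
hit rate = 70.15%

70.15%


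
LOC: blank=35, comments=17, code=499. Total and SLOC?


Total LOC = blank + comment + code
Total LOC = 35 + 17 + 499 = 551
SLOC (source only) = code = 499

Total LOC: 551, SLOC: 499


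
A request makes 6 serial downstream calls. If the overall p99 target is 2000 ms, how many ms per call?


Formula: per_stage = total_budget / stages
per_stage = 2000 / 6
per_stage = 333.33 ms

333.33 ms


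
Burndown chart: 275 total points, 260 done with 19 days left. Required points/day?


Formula: Required rate = Remaining points / Days left
Remaining = 275 - 260 = 15 points
Required rate = 15 / 19 = 0.79 points/day

0.79 points/day


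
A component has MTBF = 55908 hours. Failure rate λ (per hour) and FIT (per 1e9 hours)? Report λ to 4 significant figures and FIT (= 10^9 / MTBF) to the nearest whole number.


Formula: λ = 1 / MTBF; FIT = λ × 1e9 = 1e9 / MTBF
λ = 1 / 55908 ≈ 1.789e-05 failures/hour
FIT = 1e9 / 55908 ≈ 17887 failures per 1e9 hours (nearest whole number)

λ = 1.789e-05 /h, FIT = 17887


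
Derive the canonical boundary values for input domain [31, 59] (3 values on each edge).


Range: [31, 59]
Boundaries: just below min, min, min+1, max-1, max, just above max
Values: [30, 31, 32, 58, 59, 60]

[30, 31, 32, 58, 59, 60]


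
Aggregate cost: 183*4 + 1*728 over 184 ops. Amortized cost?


Formula: Amortized cost = Total cost / Operations
Total cost = (183 * 4) + (1 * 728)
Total cost = 732 + 728 = 1460
Amortized = 1460 / 184 = 7.9348

7.9348


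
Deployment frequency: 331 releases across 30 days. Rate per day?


Formula: deployments per day = releases / days
= 331 / 30
= 11.033 deploys/day
(equivalently, 77.23 deploys/week)

11.033 deploys/day


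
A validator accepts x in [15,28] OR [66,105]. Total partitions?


Valid ranges: [15,28] and [66,105]
Class 1: x < 15 — invalid
Class 2: 15 ≤ x ≤ 28 — valid
Class 3: 28 < x < 66 — invalid (gap between ranges)
Class 4: 66 ≤ x ≤ 105 — valid
Class 5: x > 105 — invalid
Total equivalence classes: 5

5 equivalence classes


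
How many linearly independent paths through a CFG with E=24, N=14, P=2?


Formula: V(G) = E - N + 2P
V(G) = 24 - 14 + 2*2
V(G) = 10 + 4
V(G) = 14

14


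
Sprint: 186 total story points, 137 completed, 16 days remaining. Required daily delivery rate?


Formula: Required rate = Remaining points / Days left
Remaining = 186 - 137 = 49 points
Required rate = 49 / 16 = 3.06 points/day

3.06 points/day


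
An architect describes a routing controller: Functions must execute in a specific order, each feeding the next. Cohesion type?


Reasoning: Output of one is input to next
Type: Sequential cohesion

Sequential cohesion


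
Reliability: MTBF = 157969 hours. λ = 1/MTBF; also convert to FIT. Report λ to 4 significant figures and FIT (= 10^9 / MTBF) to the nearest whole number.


Formula: λ = 1 / MTBF; FIT = λ × 1e9 = 1e9 / MTBF
λ = 1 / 157969 ≈ 6.330e-06 failures/hour
FIT = 1e9 / 157969 ≈ 6330 failures per 1e9 hours (nearest whole number)

λ = 6.330e-06 /h, FIT = 6330


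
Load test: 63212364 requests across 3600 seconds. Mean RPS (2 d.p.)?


Formula: throughput = requests / seconds
throughput = 63212364 / 3600
throughput = 17558.99 requests/second

17558.99 requests/second


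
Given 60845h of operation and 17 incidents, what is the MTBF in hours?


Formula: MTBF = Total operating time / Number of failures
MTBF = 60845 / 17
MTBF = 3579.12 hours

3579.12 hours


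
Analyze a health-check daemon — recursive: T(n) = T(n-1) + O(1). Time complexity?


Reasoning: linear recursion with constant work per frame
Complexity: O(n)

O(n)


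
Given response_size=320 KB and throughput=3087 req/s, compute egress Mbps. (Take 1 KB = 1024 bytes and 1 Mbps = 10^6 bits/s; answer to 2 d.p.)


Formula: Mbps = payload_bytes * RPS * 8 / 1e6
Payload per request = 320 KB = 320 * 1024 = 327680 bytes
Total bytes/sec = 327680 * 3087 = 1011548160
Total bits/sec = 1011548160 * 8 = 8092385280
Mbps = 8092385280 / 1e6 = 8092.39

8092.39 Mbps


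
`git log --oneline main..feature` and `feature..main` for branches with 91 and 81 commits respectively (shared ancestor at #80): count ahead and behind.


Common ancestor: commit #80
feature commits after divergence: 91 - 80 = 11
main commits after divergence: 81 - 80 = 1
feature is 11 commits ahead of main
main is 1 commits ahead of feature

feature ahead: 11, main ahead: 1


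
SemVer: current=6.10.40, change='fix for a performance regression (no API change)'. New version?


Current: 6.10.40
Change category: 'fix for a performance regression (no API change)' → patch bump
SemVer rule: patch bump → increment PATCH (MAJOR and MINOR unchanged)
New: 6.10.41

6.10.41


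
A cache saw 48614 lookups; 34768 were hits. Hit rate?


Formula: hit rate = hits / (hits + misses) * 100
hit rate = 34768 / (34768 + 13846) * 100
hit rate = 34768 / 48614 * 100
hit rate = 71.52%

71.52%


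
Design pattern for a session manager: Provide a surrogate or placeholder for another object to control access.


This matches the Proxy pattern

Proxy


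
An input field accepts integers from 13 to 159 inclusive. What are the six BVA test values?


Range: [13, 159]
Boundaries: just below min, min, min+1, max-1, max, just above max
Values: [12, 13, 14, 158, 159, 160]

[12, 13, 14, 158, 159, 160]


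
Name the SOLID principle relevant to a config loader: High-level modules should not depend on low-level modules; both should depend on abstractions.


This describes the Dependency Inversion Principle (DIP)

Dependency Inversion Principle (DIP)


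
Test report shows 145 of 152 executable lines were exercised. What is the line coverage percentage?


Coverage = covered / total * 100
Coverage = 145 / 152 * 100
Coverage = 95.39%

95.39%


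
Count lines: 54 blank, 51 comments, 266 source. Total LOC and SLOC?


Total LOC = blank + comment + code
Total LOC = 54 + 51 + 266 = 371
SLOC (source only) = code = 266

Total LOC: 371, SLOC: 266


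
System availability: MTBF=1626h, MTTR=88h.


Availability = MTBF / (MTBF + MTTR)
Availability = 1626 / (1626 + 88)
Availability = 1626 / 1714
Availability = 94.8658%

94.8658%


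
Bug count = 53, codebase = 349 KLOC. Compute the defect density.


Defect density = defects / KLOC
Defect density = 53 / 349
Defect density = 0.152 defects/KLOC

0.152 defects/KLOC


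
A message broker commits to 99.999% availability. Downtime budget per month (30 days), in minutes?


Formula: allowed downtime = period * (100 - SLA) / 100
Period (month (30 days)) = 43200 minutes
Unavailability fraction = (100 - 99.999) / 100
Allowed downtime = 43200 * (100 - 99.999) / 100
Allowed downtime = 0.432 minutes

0.432 minutes


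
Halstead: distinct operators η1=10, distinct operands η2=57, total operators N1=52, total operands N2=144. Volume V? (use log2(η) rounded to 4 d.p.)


Formula: V = N * log2(η), where N = N1 + N2 and η = η1 + η2
η = 10 + 57 = 67
N = 52 + 144 = 196
log2(67) ≈ 6.0661
V = 196 * 6.0661 = 1188.96

1188.96


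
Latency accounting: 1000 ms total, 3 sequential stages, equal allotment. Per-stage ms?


Formula: per_stage = total_budget / stages
per_stage = 1000 / 3
per_stage = 333.33 ms

333.33 ms


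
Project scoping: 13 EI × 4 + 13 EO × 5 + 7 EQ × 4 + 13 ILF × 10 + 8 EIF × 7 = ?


UFP = EI*4 + EO*5 + EQ*4 + ILF*10 + EIF*7
UFP = 13*4 + 13*5 + 7*4 + 13*10 + 8*7
UFP = 52 + 65 + 28 + 130 + 56
UFP = 331

331


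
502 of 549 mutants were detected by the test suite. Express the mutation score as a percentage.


Mutation score = killed / total * 100
Mutation score = 502 / 549 * 100
Mutation score = 91.44%

91.44%


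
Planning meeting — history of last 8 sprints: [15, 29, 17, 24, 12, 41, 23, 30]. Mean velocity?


Formula: Avg velocity = Total points / Number of sprints
Points: [15, 29, 17, 24, 12, 41, 23, 30]
Sum = 15 + 29 + 17 + 24 + 12 + 41 + 23 + 30 = 191
Avg velocity = 191 / 8 = 23.88 points/sprint

23.88 points/sprint


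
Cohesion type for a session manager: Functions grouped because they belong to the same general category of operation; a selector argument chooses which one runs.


Reasoning: Grouped by category of activity, not by data or sequence
Type: Logical cohesion

Logical cohesion


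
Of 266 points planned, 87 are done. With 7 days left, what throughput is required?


Formula: Required rate = Remaining points / Days left
Remaining = 266 - 87 = 179 points
Required rate = 179 / 7 = 25.57 points/day

25.57 points/day


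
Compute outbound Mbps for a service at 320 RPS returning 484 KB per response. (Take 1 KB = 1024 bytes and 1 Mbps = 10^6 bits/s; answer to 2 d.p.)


Formula: Mbps = payload_bytes * RPS * 8 / 1e6
Payload per request = 484 KB = 484 * 1024 = 495616 bytes
Total bytes/sec = 495616 * 320 = 158597120
Total bits/sec = 158597120 * 8 = 1268776960
Mbps = 1268776960 / 1e6 = 1268.78

1268.78 Mbps


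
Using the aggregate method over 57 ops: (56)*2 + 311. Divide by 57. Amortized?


Formula: Amortized cost = Total cost / Operations
Total cost = (56 * 2) + (1 * 311)
Total cost = 112 + 311 = 423
Amortized = 423 / 57 = 7.4211

7.4211


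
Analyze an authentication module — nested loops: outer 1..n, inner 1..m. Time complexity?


Reasoning: product of independent bounds
Complexity: O(n*m)

O(n*m)


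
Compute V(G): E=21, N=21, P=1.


Formula: V(G) = E - N + 2P
V(G) = 21 - 21 + 2*1
V(G) = 0 + 2
V(G) = 2

2


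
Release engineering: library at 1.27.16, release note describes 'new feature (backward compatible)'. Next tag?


Current: 1.27.16
Change category: 'new feature (backward compatible)' → minor bump
SemVer rule: minor bump → increment MINOR, reset PATCH to 0 (MAJOR unchanged)
New: 1.28.0

1.28.0


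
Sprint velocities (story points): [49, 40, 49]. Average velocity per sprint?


Formula: Avg velocity = Total points / Number of sprints
Points: [49, 40, 49]
Sum = 49 + 40 + 49 = 138
Avg velocity = 138 / 3 = 46.0 points/sprint

46.0 points/sprint


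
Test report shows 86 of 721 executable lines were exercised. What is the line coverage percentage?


Coverage = covered / total * 100
Coverage = 86 / 721 * 100
Coverage = 11.93%

11.93%


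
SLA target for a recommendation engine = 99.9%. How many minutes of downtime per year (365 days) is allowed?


Formula: allowed downtime = period * (100 - SLA) / 100
Period (year (365 days)) = 525600 minutes
Unavailability fraction = (100 - 99.9) / 100
Allowed downtime = 525600 * (100 - 99.9) / 100
Allowed downtime = 525.6 minutes

525.6 minutes


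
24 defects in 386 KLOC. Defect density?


Defect density = defects / KLOC
Defect density = 24 / 386
Defect density = 0.062 defects/KLOC

0.062 defects/KLOC


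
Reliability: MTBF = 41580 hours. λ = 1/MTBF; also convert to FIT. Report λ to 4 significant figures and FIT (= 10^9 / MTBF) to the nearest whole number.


Formula: λ = 1 / MTBF; FIT = λ × 1e9 = 1e9 / MTBF
λ = 1 / 41580 ≈ 2.405e-05 failures/hour
FIT = 1e9 / 41580 ≈ 24050 failures per 1e9 hours (nearest whole number)

λ = 2.405e-05 /h, FIT = 24050


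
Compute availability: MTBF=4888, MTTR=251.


Availability = MTBF / (MTBF + MTTR)
Availability = 4888 / (4888 + 251)
Availability = 4888 / 5139
Availability = 95.1158%

95.1158%


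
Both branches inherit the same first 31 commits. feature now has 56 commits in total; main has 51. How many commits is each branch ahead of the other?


Common ancestor: commit #31
feature commits after divergence: 56 - 31 = 25
main commits after divergence: 51 - 31 = 20
feature is 25 commits ahead of main
main is 20 commits ahead of feature

feature ahead: 25, main ahead: 20


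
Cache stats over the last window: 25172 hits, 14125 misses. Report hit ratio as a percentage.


Formula: hit rate = hits / (hits + misses) * 100
hit rate = 25172 / (25172 + 14125) * 100
hit rate = 25172 / 39297 * 100
hit rate = 64.06%

64.06%


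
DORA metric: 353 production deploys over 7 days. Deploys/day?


Formula: deployments per day = releases / days
= 353 / 7
= 50.429 deploys/day
(equivalently, 353.0 deploys/week)

50.429 deploys/day


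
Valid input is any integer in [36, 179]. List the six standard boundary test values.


Range: [36, 179]
Boundaries: just below min, min, min+1, max-1, max, just above max
Values: [35, 36, 37, 178, 179, 180]

[35, 36, 37, 178, 179, 180]


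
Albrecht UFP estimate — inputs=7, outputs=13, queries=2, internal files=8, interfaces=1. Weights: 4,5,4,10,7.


UFP = EI*4 + EO*5 + EQ*4 + ILF*10 + EIF*7
UFP = 7*4 + 13*5 + 2*4 + 8*10 + 1*7
UFP = 28 + 65 + 8 + 80 + 7
UFP = 188

188


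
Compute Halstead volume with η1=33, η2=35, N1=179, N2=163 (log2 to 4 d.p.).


Formula: V = N * log2(η), where N = N1 + N2 and η = η1 + η2
η = 33 + 35 = 68
N = 179 + 163 = 342
log2(68) ≈ 6.0875
V = 342 * 6.0875 = 2081.93

2081.93


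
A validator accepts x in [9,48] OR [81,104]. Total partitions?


Valid ranges: [9,48] and [81,104]
Class 1: x < 9 — invalid
Class 2: 9 ≤ x ≤ 48 — valid
Class 3: 48 < x < 81 — invalid (gap between ranges)
Class 4: 81 ≤ x ≤ 104 — valid
Class 5: x > 104 — invalid
Total equivalence classes: 5

5 equivalence classes


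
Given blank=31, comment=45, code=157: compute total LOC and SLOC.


Total LOC = blank + comment + code
Total LOC = 31 + 45 + 157 = 233
SLOC (source only) = code = 157

Total LOC: 233, SLOC: 157


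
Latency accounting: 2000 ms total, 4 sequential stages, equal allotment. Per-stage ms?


Formula: per_stage = total_budget / stages
per_stage = 2000 / 4
per_stage = 500.0 ms

500.0 ms


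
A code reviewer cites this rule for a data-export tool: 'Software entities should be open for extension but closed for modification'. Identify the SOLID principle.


This describes the Open/Closed Principle (OCP)

Open/Closed Principle (OCP)


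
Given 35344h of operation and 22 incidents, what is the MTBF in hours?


Formula: MTBF = Total operating time / Number of failures
MTBF = 35344 / 22
MTBF = 1606.55 hours

1606.55 hours


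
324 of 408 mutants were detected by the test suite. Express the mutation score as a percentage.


Mutation score = killed / total * 100
Mutation score = 324 / 408 * 100
Mutation score = 79.41%

79.41%


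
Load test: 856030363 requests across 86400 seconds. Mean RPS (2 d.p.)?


Formula: throughput = requests / seconds
throughput = 856030363 / 86400
throughput = 9907.76 requests/second

9907.76 requests/second


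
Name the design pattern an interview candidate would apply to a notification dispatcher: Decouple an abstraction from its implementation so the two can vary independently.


This matches the Bridge pattern

Bridge


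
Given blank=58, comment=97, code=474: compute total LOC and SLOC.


Total LOC = blank + comment + code
Total LOC = 58 + 97 + 474 = 629
SLOC (source only) = code = 474

Total LOC: 629, SLOC: 474


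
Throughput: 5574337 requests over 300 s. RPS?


Formula: throughput = requests / seconds
throughput = 5574337 / 300
throughput = 18581.12 requests/second

18581.12 requests/second


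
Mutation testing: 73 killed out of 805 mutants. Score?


Mutation score = killed / total * 100
Mutation score = 73 / 805 * 100
Mutation score = 9.07%

9.07%


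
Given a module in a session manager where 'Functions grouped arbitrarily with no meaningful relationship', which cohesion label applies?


Reasoning: Worst: random grouping
Type: Coincidental cohesion

Coincidental cohesion


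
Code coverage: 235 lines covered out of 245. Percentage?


Coverage = covered / total * 100
Coverage = 235 / 245 * 100
Coverage = 95.92%

95.92%


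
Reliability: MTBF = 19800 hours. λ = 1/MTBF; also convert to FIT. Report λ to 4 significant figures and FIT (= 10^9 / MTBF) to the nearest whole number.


Formula: λ = 1 / MTBF; FIT = λ × 1e9 = 1e9 / MTBF
λ = 1 / 19800 ≈ 5.051e-05 failures/hour
FIT = 1e9 / 19800 ≈ 50505 failures per 1e9 hours (nearest whole number)

λ = 5.051e-05 /h, FIT = 50505


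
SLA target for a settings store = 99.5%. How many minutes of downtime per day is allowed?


Formula: allowed downtime = period * (100 - SLA) / 100
Period (day) = 1440 minutes
Unavailability fraction = (100 - 99.5) / 100
Allowed downtime = 1440 * (100 - 99.5) / 100
Allowed downtime = 7.2 minutes

7.2 minutes


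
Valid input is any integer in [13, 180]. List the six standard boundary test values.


Range: [13, 180]
Boundaries: just below min, min, min+1, max-1, max, just above max
Values: [12, 13, 14, 179, 180, 181]

[12, 13, 14, 179, 180, 181]


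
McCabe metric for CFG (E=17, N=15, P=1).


Formula: V(G) = E - N + 2P
V(G) = 17 - 15 + 2*1
V(G) = 2 + 2
V(G) = 4

4


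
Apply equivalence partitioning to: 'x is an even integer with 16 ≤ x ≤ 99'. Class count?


Constraint: even integers in [16, 99]
Class 1: x < 16 — out-of-range invalid
Class 2: x in [16,99] but odd — wrong type invalid
Class 3: x in [16,99] and even — valid
Class 4: x > 99 — out-of-range invalid
Total equivalence classes: 4

4 equivalence classes


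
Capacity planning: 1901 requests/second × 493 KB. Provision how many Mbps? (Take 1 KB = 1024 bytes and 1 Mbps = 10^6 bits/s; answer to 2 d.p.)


Formula: Mbps = payload_bytes * RPS * 8 / 1e6
Payload per request = 493 KB = 493 * 1024 = 504832 bytes
Total bytes/sec = 504832 * 1901 = 959685632
Total bits/sec = 959685632 * 8 = 7677485056
Mbps = 7677485056 / 1e6 = 7677.49

7677.49 Mbps


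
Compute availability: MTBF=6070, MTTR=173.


Availability = MTBF / (MTBF + MTTR)
Availability = 6070 / (6070 + 173)
Availability = 6070 / 6243
Availability = 97.2289%

97.2289%


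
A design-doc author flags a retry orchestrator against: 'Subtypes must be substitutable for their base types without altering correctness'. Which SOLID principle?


This describes the Liskov Substitution Principle (LSP)

Liskov Substitution Principle (LSP)


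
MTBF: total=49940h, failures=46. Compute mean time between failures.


Formula: MTBF = Total operating time / Number of failures
MTBF = 49940 / 46
MTBF = 1085.65 hours

1085.65 hours


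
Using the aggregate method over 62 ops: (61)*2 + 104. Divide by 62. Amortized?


Formula: Amortized cost = Total cost / Operations
Total cost = (61 * 2) + (1 * 104)
Total cost = 122 + 104 = 226
Amortized = 226 / 62 = 3.6452

3.6452


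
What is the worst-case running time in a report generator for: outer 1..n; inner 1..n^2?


Reasoning: n times n^2
Complexity: O(n^3)

O(n^3)


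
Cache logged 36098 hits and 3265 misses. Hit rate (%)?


Formula: hit rate = hits / (hits + misses) * 100
hit rate = 36098 / (36098 + 3265) * 100
hit rate = 36098 / 39363 * 100
hit rate = 91.71%

91.71%


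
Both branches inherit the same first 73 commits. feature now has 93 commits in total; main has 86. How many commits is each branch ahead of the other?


Common ancestor: commit #73
feature commits after divergence: 93 - 73 = 20
main commits after divergence: 86 - 73 = 13
feature is 20 commits ahead of main
main is 13 commits ahead of feature

feature ahead: 20, main ahead: 13


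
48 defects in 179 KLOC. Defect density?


Defect density = defects / KLOC
Defect density = 48 / 179
Defect density = 0.268 defects/KLOC

0.268 defects/KLOC


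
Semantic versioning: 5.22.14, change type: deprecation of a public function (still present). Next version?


Current: 5.22.14
Change category: 'deprecation of a public function (still present)' → minor bump
SemVer rule: minor bump → increment MINOR, reset PATCH to 0 (MAJOR unchanged)
New: 5.23.0

5.23.0


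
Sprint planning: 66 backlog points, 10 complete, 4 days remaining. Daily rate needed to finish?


Formula: Required rate = Remaining points / Days left
Remaining = 66 - 10 = 56 points
Required rate = 56 / 4 = 14.0 points/day

14.0 points/day
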